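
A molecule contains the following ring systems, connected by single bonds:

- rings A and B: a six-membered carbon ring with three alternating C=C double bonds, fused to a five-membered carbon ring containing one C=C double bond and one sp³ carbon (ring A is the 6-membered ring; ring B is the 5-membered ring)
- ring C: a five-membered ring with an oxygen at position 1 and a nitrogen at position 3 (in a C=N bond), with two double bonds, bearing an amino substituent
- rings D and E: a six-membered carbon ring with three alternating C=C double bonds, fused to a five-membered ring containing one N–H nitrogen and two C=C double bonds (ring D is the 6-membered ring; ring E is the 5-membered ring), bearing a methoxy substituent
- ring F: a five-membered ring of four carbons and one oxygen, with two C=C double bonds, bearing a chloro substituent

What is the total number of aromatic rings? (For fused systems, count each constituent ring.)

5

Ring A has a continuous p-orbital overlap around the ring; 3 ring double bonds give 6 π electrons. Since 6 = 4n+2 (n=1), ring A is aromatic (benzene ring).
Ring B has one sp³ carbon, so it is not fully conjugated — not aromatic (cyclopentene ring).
Ring C is planar and fully conjugated; 2 ring double bonds (4 π electrons) plus a heteroatom lone pair (2) give 6 π electrons. 6 = 4(1)+2, so ring C is aromatic (oxazole).
Rings D and E form a fused bicyclic system (with one N–H) with 9 sp² atoms and 10 π electrons from ring double bonds plus a heteroatom lone pair. 10 = 4(2)+2, so the system is aromatic and both rings count as aromatic (indole).
Ring F is fully conjugated (every ring atom contributes a p orbital); 2 ring double bonds (4 π electrons) plus a heteroatom lone pair (2) give 6 π electrons. 6 = 4(1)+2, so ring F is aromatic (furan).
Aromatic: A, C, D, E, F. Total: 5.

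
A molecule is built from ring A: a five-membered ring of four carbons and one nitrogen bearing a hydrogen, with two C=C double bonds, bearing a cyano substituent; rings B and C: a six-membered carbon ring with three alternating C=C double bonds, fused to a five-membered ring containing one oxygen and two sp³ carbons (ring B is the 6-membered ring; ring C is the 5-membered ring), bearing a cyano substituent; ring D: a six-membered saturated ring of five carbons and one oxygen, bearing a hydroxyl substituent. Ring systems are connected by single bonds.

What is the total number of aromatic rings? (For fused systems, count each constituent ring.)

Ring A has a continuous p-orbital overlap around the ring; 2 ring double bonds (4 π electrons) plus a heteroatom lone pair (2) give 6 π electrons. 6 = 4(1)+2, so ring A is aromatic (pyrrole).
Ring B is fully conjugated (every ring atom contributes a p orbital); 3 ring double bonds give 6 π electrons. That satisfies 4n+2 with n=1, so ring B is aromatic (benzene ring).
Ring C has two sp³ carbons, so it is not fully conjugated — not aromatic (oxolane ring).
Ring D has only sp³ atoms, so it is not fully conjugated — not aromatic (tetrahydropyran).
Aromatic: A, B. Total: 2.

2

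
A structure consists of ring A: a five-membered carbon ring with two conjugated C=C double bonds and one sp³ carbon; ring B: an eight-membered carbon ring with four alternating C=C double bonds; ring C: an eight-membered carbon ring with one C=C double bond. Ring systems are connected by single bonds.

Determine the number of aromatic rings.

0

Ring A has one sp³ carbon, so it is not fully conjugated — not aromatic (cyclopentadiene).
Ring B has only sp² ring atoms; a planar conformation would have a fully conjugated π system of 8 electrons. But 8 = 4(2), which is 4n not 4n+2, so ring B is not aromatic (cyclooctatetraene) — cyclooctatetraene distorts into a non-planar tub to avoid antiaromaticity.
Ring C has six sp³ carbons, so it is not fully conjugated — not aromatic (cyclooctene).
No ring is aromatic. Total: 0.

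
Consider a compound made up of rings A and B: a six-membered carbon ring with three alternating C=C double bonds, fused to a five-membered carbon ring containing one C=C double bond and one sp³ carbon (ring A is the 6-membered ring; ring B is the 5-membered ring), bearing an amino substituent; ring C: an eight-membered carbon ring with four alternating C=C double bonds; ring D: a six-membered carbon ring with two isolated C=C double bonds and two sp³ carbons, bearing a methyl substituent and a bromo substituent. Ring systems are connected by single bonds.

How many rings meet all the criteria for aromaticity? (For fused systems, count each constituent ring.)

1

Ring A is fully conjugated (every ring atom contributes a p orbital); 3 ring double bonds give 6 π electrons. That satisfies 4n+2 with n=1, so ring A is aromatic (benzene ring).
Ring B has one sp³ carbon, so it is not fully conjugated — not aromatic (cyclopentene ring).
Ring C has only sp² ring atoms; a planar conformation would have a fully conjugated π system of 8 electrons. But 8 = 4(2), which is 4n not 4n+2, so ring C is not aromatic (cyclooctatetraene) — cyclooctatetraene distorts into a non-planar tub to avoid antiaromaticity.
Ring D has two sp³ carbons, so it is not fully conjugated — not aromatic (1,4-cyclohexadiene).
Aromatic: A. Total: 1.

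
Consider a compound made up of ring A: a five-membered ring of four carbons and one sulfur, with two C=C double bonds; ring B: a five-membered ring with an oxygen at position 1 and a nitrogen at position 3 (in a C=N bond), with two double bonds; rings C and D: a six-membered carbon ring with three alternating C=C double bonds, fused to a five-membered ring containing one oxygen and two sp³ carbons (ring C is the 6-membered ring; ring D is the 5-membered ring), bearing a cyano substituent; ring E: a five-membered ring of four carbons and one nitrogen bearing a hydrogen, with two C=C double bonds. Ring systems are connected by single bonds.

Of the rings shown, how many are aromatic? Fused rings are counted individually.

Ring A has a continuous p-orbital overlap around the ring; 2 ring double bonds (4 π electrons) plus a heteroatom lone pair (2) give 6 π electrons. Since 6 = 4n+2 (n=1), ring A is aromatic (thiophene).
Ring B is fully conjugated (every ring atom contributes a p orbital); 2 ring double bonds (4 π electrons) plus a heteroatom lone pair (2) give 6 π electrons. That satisfies 4n+2 with n=1, so ring B is aromatic (oxazole).
Ring C is fully conjugated (every ring atom contributes a p orbital); 3 ring double bonds give 6 π electrons. 6 = 4(1)+2, so ring C is aromatic (benzene ring).
Ring D has two sp³ carbons, so it is not fully conjugated — not aromatic (oxolane ring).
Ring E is planar and fully conjugated; 2 ring double bonds (4 π electrons) plus a heteroatom lone pair (2) give 6 π electrons. 6 = 4(1)+2, so ring E is aromatic (pyrrole).
Aromatic: A, B, C, E. Total: 4.

4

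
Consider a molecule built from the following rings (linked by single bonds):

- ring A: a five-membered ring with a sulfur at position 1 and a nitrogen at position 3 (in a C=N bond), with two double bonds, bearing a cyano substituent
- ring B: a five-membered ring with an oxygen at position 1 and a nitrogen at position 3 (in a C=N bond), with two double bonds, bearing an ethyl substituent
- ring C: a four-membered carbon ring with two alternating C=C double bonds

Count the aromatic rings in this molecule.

Ring A has a continuous p-orbital overlap around the ring; 2 ring double bonds (4 π electrons) plus a heteroatom lone pair (2) give 6 π electrons. Since 6 = 4n+2 (n=1), ring A is aromatic (thiazole).
Ring B is fully conjugated (every ring atom contributes a p orbital); 2 ring double bonds (4 π electrons) plus a heteroatom lone pair (2) give 6 π electrons. 6 = 4(1)+2, so ring B is aromatic (oxazole).
Ring C has only sp² ring atoms; a planar conformation would have a fully conjugated π system of 4 electrons. But 4 = 4(1), which is 4n not 4n+2, so ring C is not aromatic (cyclobutadiene) — cyclobutadiene is antiaromatic and distorts to a rectangle.
Aromatic: A, B. Total: 2.

2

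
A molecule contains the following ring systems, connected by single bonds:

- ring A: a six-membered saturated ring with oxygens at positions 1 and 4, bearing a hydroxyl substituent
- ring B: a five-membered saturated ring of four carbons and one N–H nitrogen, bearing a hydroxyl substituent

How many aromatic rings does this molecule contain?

0

Ring A has only sp³ atoms, so it is not fully conjugated — not aromatic (1,4-dioxane).
Ring B has only sp³ atoms, so it is not fully conjugated — not aromatic (pyrrolidine).
No ring is aromatic. Total: 0.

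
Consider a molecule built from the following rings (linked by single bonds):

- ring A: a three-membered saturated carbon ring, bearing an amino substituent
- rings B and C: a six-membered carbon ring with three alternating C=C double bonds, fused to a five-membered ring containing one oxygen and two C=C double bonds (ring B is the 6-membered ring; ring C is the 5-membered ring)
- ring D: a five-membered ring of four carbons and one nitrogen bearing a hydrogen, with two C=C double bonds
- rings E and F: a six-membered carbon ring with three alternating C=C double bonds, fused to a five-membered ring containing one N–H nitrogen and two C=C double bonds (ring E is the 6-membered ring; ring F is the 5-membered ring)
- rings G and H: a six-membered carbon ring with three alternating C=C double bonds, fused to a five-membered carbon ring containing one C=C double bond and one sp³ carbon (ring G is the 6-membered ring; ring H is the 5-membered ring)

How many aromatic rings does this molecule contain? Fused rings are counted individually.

Ring A has only sp³ atoms, so it is not fully conjugated — not aromatic (cyclopropane).
Rings B and C form a fused bicyclic system (with one oxygen) with 9 sp² atoms and 10 π electrons from ring double bonds plus a heteroatom lone pair. 10 = 4(2)+2, so the system is aromatic and both rings count as aromatic (benzofuran).
Ring D is fully conjugated (every ring atom contributes a p orbital); 2 ring double bonds (4 π electrons) plus a heteroatom lone pair (2) give 6 π electrons. Since 6 = 4n+2 (n=1), ring D is aromatic (pyrrole).
Rings E and F form a fused bicyclic system (with one N–H) with 9 sp² atoms and 10 π electrons from ring double bonds plus a heteroatom lone pair. 10 = 4(2)+2, so the system is aromatic and both rings count as aromatic (indole).
Ring G is fully conjugated (every ring atom contributes a p orbital); 3 ring double bonds give 6 π electrons. 6 = 4(1)+2, so ring G is aromatic (benzene ring).
Ring H has one sp³ carbon, so it is not fully conjugated — not aromatic (cyclopentene ring).
Aromatic: B, C, D, E, F, G. Total: 6.

6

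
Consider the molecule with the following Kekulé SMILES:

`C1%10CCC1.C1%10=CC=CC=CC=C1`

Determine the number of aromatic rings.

0

The SMILES encodes a four-membered saturated carbon ring; an eight-membered carbon ring with four alternating C=C double bonds.
The 4-membered ring has only sp³ atoms, so it is not fully conjugated — not aromatic (cyclobutane).
The 8-membered ring has only sp² ring atoms; a planar conformation would have a fully conjugated π system of 8 electrons. But 8 = 4(2), which is 4n not 4n+2, so it is not aromatic (cyclooctatetraene) — cyclooctatetraene distorts into a non-planar tub to avoid antiaromaticity.
None of the rings are aromatic. Total: 0.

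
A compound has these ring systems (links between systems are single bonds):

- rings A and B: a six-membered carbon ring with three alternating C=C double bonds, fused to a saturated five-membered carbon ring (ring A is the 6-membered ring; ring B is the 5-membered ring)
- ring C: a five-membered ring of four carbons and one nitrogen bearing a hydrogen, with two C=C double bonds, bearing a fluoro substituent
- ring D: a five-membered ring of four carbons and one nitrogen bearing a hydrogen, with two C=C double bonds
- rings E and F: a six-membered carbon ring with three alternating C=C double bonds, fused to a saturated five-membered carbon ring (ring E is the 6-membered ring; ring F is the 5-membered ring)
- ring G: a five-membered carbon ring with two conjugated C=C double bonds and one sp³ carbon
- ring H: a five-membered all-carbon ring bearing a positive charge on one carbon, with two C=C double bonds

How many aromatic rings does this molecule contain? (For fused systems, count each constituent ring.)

4

Ring A has a continuous p-orbital overlap around the ring; 3 ring double bonds give 6 π electrons. That satisfies 4n+2 with n=1, so ring A is aromatic (benzene ring).
Ring B has three sp³ carbons, so it is not fully conjugated — not aromatic (cyclopentane ring).
Ring C has a continuous p-orbital overlap around the ring; 2 ring double bonds (4 π electrons) plus a heteroatom lone pair (2) give 6 π electrons. 6 = 4(1)+2, so ring C is aromatic (pyrrole).
Ring D has a continuous p-orbital overlap around the ring; 2 ring double bonds (4 π electrons) plus a heteroatom lone pair (2) give 6 π electrons. That satisfies 4n+2 with n=1, so ring D is aromatic (pyrrole).
Ring E is planar and fully conjugated; 3 ring double bonds give 6 π electrons. Since 6 = 4n+2 (n=1), ring E is aromatic (benzene ring).
Ring F has three sp³ carbons, so it is not fully conjugated — not aromatic (cyclopentane ring).
Ring G has one sp³ carbon, so it is not fully conjugated — not aromatic (cyclopentadiene).
Ring H has only sp² ring atoms; a planar conformation would have a fully conjugated π system of 4 electrons. But 4 = 4(1), which is 4n not 4n+2, so ring H is not aromatic (cyclopentadienyl cation).
Aromatic: A, C, D, E. Total: 4.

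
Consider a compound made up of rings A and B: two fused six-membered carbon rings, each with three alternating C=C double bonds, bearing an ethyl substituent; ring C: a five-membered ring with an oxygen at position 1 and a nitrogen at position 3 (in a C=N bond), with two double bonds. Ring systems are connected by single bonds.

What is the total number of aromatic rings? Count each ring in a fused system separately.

3

Rings A and B form a fused bicyclic system with 10 sp² atoms and 10 π electrons from ring double bonds. 10 = 4(2)+2, so the system is aromatic and both rings count as aromatic (naphthalene).
Ring C has a continuous p-orbital overlap around the ring; 2 ring double bonds (4 π electrons) plus a heteroatom lone pair (2) give 6 π electrons. That satisfies 4n+2 with n=1, so ring C is aromatic (oxazole).
Aromatic: A, B, C. Total: 3.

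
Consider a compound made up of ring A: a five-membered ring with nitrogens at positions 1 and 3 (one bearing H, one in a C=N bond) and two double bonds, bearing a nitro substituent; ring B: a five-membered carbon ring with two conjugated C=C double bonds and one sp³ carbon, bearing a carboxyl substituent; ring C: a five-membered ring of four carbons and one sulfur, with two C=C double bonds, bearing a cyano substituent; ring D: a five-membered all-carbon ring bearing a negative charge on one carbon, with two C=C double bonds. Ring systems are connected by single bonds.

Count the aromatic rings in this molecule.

3

Ring A has a continuous p-orbital overlap around the ring; 2 ring double bonds (4 π electrons) plus a heteroatom lone pair (2) give 6 π electrons. That satisfies 4n+2 with n=1, so ring A is aromatic (imidazole).
Ring B has one sp³ carbon, so it is not fully conjugated — not aromatic (cyclopentadiene).
Ring C is fully conjugated (every ring atom contributes a p orbital); 2 ring double bonds (4 π electrons) plus a heteroatom lone pair (2) give 6 π electrons. 6 = 4(1)+2, so ring C is aromatic (thiophene).
Ring D is planar and fully conjugated; 2 ring double bonds (4 π electrons) plus the carbanion lone pair (2) give 6 π electrons. Since 6 = 4n+2 (n=1), ring D is aromatic (cyclopentadienyl anion).
Aromatic: A, C, D. Total: 3.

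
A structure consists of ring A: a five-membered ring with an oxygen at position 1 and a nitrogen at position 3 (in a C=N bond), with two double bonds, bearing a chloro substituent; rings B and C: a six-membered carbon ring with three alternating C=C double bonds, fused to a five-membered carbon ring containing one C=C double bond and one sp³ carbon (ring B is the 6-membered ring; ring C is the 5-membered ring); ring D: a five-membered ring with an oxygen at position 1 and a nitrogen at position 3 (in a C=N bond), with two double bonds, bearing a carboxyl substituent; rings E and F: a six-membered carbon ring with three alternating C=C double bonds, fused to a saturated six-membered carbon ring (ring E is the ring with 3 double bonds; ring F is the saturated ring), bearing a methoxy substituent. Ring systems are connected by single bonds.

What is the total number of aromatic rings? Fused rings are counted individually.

4

Ring A is fully conjugated (every ring atom contributes a p orbital); 2 ring double bonds (4 π electrons) plus a heteroatom lone pair (2) give 6 π electrons. That satisfies 4n+2 with n=1, so ring A is aromatic (oxazole).
Ring B has a continuous p-orbital overlap around the ring; 3 ring double bonds give 6 π electrons. Since 6 = 4n+2 (n=1), ring B is aromatic (benzene ring).
Ring C has one sp³ carbon, so it is not fully conjugated — not aromatic (cyclopentene ring).
Ring D has a continuous p-orbital overlap around the ring; 2 ring double bonds (4 π electrons) plus a heteroatom lone pair (2) give 6 π electrons. 6 = 4(1)+2, so ring D is aromatic (oxazole).
Ring E has a continuous p-orbital overlap around the ring; 3 ring double bonds give 6 π electrons. Since 6 = 4n+2 (n=1), ring E is aromatic (benzene ring).
Ring F has four sp³ carbons, so it is not fully conjugated — not aromatic (cyclohexane ring).
Aromatic: A, B, D, E. Total: 4.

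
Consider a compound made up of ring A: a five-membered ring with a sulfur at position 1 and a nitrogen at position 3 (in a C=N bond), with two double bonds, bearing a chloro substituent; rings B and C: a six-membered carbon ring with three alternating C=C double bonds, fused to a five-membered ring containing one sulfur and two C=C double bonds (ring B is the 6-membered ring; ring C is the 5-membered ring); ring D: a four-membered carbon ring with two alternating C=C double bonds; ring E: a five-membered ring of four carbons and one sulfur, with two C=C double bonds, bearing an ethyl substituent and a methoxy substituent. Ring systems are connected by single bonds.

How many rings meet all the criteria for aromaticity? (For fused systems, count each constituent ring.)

Ring A has a continuous p-orbital overlap around the ring; 2 ring double bonds (4 π electrons) plus a heteroatom lone pair (2) give 6 π electrons. Since 6 = 4n+2 (n=1), ring A is aromatic (thiazole).
Rings B and C form a fused bicyclic system (with one sulfur) with 9 sp² atoms and 10 π electrons from ring double bonds plus a heteroatom lone pair. 10 = 4(2)+2, so the system is aromatic and both rings count as aromatic (benzothiophene).
Ring D has only sp² ring atoms; a planar conformation would have a fully conjugated π system of 4 electrons. But 4 = 4(1), which is 4n not 4n+2, so ring D is not aromatic (cyclobutadiene) — cyclobutadiene is antiaromatic and distorts to a rectangle.
Ring E is planar and fully conjugated; 2 ring double bonds (4 π electrons) plus a heteroatom lone pair (2) give 6 π electrons. Since 6 = 4n+2 (n=1), ring E is aromatic (thiophene).
Aromatic: A, B, C, E. Total: 4.

4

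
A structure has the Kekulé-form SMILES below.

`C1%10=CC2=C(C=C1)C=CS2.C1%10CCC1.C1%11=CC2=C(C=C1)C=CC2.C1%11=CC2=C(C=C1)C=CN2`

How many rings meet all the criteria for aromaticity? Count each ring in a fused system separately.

The SMILES encodes a six-membered carbon ring with three alternating C=C double bonds, fused to a five-membered ring containing one sulfur and two C=C double bonds; a four-membered saturated carbon ring; a six-membered carbon ring with three alternating C=C double bonds, fused to a five-membered carbon ring containing one C=C double bond and one sp³ carbon; a six-membered carbon ring with three alternating C=C double bonds, fused to a five-membered ring containing one N–H nitrogen and two C=C double bonds.
The fused 6/5-membered bicyclic (with one sulfur) is a single π system with 9 sp² atoms and 10 π electrons from ring double bonds plus a heteroatom lone pair. 10 = 4(2)+2, so the system is aromatic and both rings count as aromatic (benzothiophene).
The 4-membered ring has only sp³ atoms, so it is not fully conjugated — not aromatic (cyclobutane).
The 6-membered ring has a continuous p-orbital overlap around the ring; 3 ring double bonds give 6 π electrons. That satisfies 4n+2 with n=1, so it is aromatic (benzene ring).
The 5-membered ring has one sp³ carbon, so it is not fully conjugated — not aromatic (cyclopentene ring).
The fused 6/5-membered bicyclic (with one N–H) is a single π system with 9 sp² atoms and 10 π electrons from ring double bonds plus a heteroatom lone pair. 10 = 4(2)+2, so the system is aromatic and both rings count as aromatic (indole).
5 of the 7 rings are aromatic. Total: 5.

5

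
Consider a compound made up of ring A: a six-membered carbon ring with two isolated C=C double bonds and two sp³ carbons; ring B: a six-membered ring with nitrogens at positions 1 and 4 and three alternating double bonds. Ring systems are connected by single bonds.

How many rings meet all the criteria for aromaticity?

Ring A has two sp³ carbons, so it is not fully conjugated — not aromatic (1,4-cyclohexadiene).
Ring B is planar and fully conjugated; 3 ring double bonds give 6 π electrons. That satisfies 4n+2 with n=1, so ring B is aromatic (pyrazine).
Aromatic: B. Total: 1.

1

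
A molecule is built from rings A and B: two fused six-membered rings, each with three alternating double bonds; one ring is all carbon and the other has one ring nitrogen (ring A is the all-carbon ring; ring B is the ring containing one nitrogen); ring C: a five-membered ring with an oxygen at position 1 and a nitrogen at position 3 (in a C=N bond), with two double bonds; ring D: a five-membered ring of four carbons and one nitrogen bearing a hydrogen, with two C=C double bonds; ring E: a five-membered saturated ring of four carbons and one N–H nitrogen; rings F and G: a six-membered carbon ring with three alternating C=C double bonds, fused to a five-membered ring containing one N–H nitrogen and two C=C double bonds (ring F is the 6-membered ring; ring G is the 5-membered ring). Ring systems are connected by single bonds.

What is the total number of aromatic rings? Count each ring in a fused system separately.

6

Rings A and B form a fused bicyclic system (with one nitrogen) with 10 sp² atoms and 10 π electrons from ring double bonds. 10 = 4(2)+2, so the system is aromatic and both rings count as aromatic (quinoline).
Ring C is planar and fully conjugated; 2 ring double bonds (4 π electrons) plus a heteroatom lone pair (2) give 6 π electrons. That satisfies 4n+2 with n=1, so ring C is aromatic (oxazole).
Ring D is fully conjugated (every ring atom contributes a p orbital); 2 ring double bonds (4 π electrons) plus a heteroatom lone pair (2) give 6 π electrons. 6 = 4(1)+2, so ring D is aromatic (pyrrole).
Ring E has only sp³ atoms, so it is not fully conjugated — not aromatic (pyrrolidine).
Rings F and G form a fused bicyclic system (with one N–H) with 9 sp² atoms and 10 π electrons from ring double bonds plus a heteroatom lone pair. 10 = 4(2)+2, so the system is aromatic and both rings count as aromatic (indole).
Aromatic: A, B, C, D, F, G. Total: 6.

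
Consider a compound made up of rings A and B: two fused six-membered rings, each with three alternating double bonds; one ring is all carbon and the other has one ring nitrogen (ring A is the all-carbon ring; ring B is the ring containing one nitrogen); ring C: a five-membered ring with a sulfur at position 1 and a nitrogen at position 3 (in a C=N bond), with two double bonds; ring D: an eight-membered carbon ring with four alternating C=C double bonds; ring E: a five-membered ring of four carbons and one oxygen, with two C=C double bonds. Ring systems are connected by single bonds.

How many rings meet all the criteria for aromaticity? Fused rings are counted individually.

4

Rings A and B form a fused bicyclic system (with one nitrogen) with 10 sp² atoms and 10 π electrons from ring double bonds. 10 = 4(2)+2, so the system is aromatic and both rings count as aromatic (quinoline).
Ring C is planar and fully conjugated; 2 ring double bonds (4 π electrons) plus a heteroatom lone pair (2) give 6 π electrons. That satisfies 4n+2 with n=1, so ring C is aromatic (thiazole).
Ring D has only sp² ring atoms; a planar conformation would have a fully conjugated π system of 8 electrons. But 8 = 4(2), which is 4n not 4n+2, so ring D is not aromatic (cyclooctatetraene) — cyclooctatetraene distorts into a non-planar tub to avoid antiaromaticity.
Ring E is planar and fully conjugated; 2 ring double bonds (4 π electrons) plus a heteroatom lone pair (2) give 6 π electrons. 6 = 4(1)+2, so ring E is aromatic (furan).
Aromatic: A, B, C, E. Total: 4.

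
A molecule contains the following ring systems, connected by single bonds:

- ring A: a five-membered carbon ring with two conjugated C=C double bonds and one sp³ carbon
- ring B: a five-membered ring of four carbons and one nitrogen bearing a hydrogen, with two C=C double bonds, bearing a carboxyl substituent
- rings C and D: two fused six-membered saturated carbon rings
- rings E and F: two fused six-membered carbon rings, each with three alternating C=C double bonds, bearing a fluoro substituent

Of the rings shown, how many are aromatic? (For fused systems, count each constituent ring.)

3

Ring A has one sp³ carbon, so it is not fully conjugated — not aromatic (cyclopentadiene).
Ring B is planar and fully conjugated; 2 ring double bonds (4 π electrons) plus a heteroatom lone pair (2) give 6 π electrons. 6 = 4(1)+2, so ring B is aromatic (pyrrole).
Ring C has only sp³ atoms, so it is not fully conjugated — not aromatic (cyclohexane ring).
Ring D has only sp³ atoms, so it is not fully conjugated — not aromatic (cyclohexane ring).
Rings E and F form a fused bicyclic system with 10 sp² atoms and 10 π electrons from ring double bonds. 10 = 4(2)+2, so the system is aromatic and both rings count as aromatic (naphthalene).
Aromatic: B, E, F. Total: 3.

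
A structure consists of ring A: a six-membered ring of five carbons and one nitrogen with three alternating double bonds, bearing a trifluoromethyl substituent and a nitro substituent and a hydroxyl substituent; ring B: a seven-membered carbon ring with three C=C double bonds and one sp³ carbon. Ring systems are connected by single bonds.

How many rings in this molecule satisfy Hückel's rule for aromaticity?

1

Ring A is fully conjugated (every ring atom contributes a p orbital); 3 ring double bonds give 6 π electrons. 6 = 4(1)+2, so ring A is aromatic (pyridine).
Ring B has one sp³ carbon, so it is not fully conjugated — not aromatic (cycloheptatriene).
Aromatic: A. Total: 1.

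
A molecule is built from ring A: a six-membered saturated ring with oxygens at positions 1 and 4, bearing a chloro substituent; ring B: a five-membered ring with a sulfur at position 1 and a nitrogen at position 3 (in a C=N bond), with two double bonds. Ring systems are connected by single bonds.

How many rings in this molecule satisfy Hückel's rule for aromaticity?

1

Ring A has only sp³ atoms, so it is not fully conjugated — not aromatic (1,4-dioxane).
Ring B is fully conjugated (every ring atom contributes a p orbital); 2 ring double bonds (4 π electrons) plus a heteroatom lone pair (2) give 6 π electrons. Since 6 = 4n+2 (n=1), ring B is aromatic (thiazole).
Aromatic: B. Total: 1.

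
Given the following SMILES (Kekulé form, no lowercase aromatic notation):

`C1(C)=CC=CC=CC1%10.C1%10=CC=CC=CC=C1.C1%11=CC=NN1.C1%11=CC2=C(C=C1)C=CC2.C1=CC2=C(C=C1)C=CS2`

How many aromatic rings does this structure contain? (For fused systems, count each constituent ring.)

4

The SMILES encodes a seven-membered carbon ring with three C=C double bonds and one sp³ carbon; an eight-membered carbon ring with four alternating C=C double bonds; a five-membered ring with two adjacent nitrogens (one bearing H, one in a double bond) and two double bonds; a six-membered carbon ring with three alternating C=C double bonds, fused to a five-membered carbon ring containing one C=C double bond and one sp³ carbon; a six-membered carbon ring with three alternating C=C double bonds, fused to a five-membered ring containing one sulfur and two C=C double bonds.
The 7-membered ring has one sp³ carbon, so it is not fully conjugated — not aromatic (cycloheptatriene).
The 8-membered ring has only sp² ring atoms; a planar conformation would have a fully conjugated π system of 8 electrons. But 8 = 4(2), which is 4n not 4n+2, so it is not aromatic (cyclooctatetraene) — cyclooctatetraene distorts into a non-planar tub to avoid antiaromaticity.
The 5-membered ring with two adjacent nitrogens (one N–H, one =N–) is planar and fully conjugated; 2 ring double bonds (4 π electrons) plus a heteroatom lone pair (2) give 6 π electrons. 6 = 4(1)+2, so it is aromatic (pyrazole).
The 6-membered ring has a continuous p-orbital overlap around the ring; 3 ring double bonds give 6 π electrons. That satisfies 4n+2 with n=1, so it is aromatic (benzene ring).
The 5-membered ring has one sp³ carbon, so it is not fully conjugated — not aromatic (cyclopentene ring).
The fused 6/5-membered bicyclic (with one sulfur) is a single π system with 9 sp² atoms and 10 π electrons from ring double bonds plus a heteroatom lone pair. 10 = 4(2)+2, so the system is aromatic and both rings count as aromatic (benzothiophene).
4 of the 7 rings are aromatic. Total: 4.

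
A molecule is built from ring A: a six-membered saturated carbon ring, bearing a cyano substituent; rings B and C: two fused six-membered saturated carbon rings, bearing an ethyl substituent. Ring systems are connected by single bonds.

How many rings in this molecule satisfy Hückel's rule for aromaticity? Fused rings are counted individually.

Ring A has only sp³ atoms, so it is not fully conjugated — not aromatic (cyclohexane).
Ring B has only sp³ atoms, so it is not fully conjugated — not aromatic (cyclohexane ring).
Ring C has only sp³ atoms, so it is not fully conjugated — not aromatic (cyclohexane ring).
No ring is aromatic. Total: 0.

0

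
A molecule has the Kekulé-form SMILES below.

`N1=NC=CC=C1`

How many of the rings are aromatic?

1

The SMILES encodes a six-membered ring with two adjacent nitrogens and three alternating double bonds.
The 6-membered ring with two nitrogens (1,2) has a continuous p-orbital overlap around the ring; 3 ring double bonds give 6 π electrons. That satisfies 4n+2 with n=1, so it is aromatic (pyridazine).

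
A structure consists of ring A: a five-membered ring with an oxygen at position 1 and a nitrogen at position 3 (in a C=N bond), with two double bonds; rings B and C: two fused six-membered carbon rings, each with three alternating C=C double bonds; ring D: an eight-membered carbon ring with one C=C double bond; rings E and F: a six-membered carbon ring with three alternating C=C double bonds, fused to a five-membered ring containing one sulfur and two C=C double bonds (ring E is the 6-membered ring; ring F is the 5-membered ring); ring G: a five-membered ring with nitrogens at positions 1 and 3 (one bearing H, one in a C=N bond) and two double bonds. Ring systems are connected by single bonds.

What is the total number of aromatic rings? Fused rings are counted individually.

Ring A is planar and fully conjugated; 2 ring double bonds (4 π electrons) plus a heteroatom lone pair (2) give 6 π electrons. 6 = 4(1)+2, so ring A is aromatic (oxazole).
Rings B and C form a fused bicyclic system with 10 sp² atoms and 10 π electrons from ring double bonds. 10 = 4(2)+2, so the system is aromatic and both rings count as aromatic (naphthalene).
Ring D has six sp³ carbons, so it is not fully conjugated — not aromatic (cyclooctene).
Rings E and F form a fused bicyclic system (with one sulfur) with 9 sp² atoms and 10 π electrons from ring double bonds plus a heteroatom lone pair. 10 = 4(2)+2, so the system is aromatic and both rings count as aromatic (benzothiophene).
Ring G is fully conjugated (every ring atom contributes a p orbital); 2 ring double bonds (4 π electrons) plus a heteroatom lone pair (2) give 6 π electrons. 6 = 4(1)+2, so ring G is aromatic (imidazole).
Aromatic: A, B, C, E, F, G. Total: 6.

6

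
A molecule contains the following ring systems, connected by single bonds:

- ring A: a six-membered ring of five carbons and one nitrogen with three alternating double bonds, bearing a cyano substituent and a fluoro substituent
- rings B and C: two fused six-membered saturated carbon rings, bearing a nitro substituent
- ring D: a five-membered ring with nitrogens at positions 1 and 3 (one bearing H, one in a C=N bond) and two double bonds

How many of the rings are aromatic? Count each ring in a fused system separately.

2

Ring A is planar and fully conjugated; 3 ring double bonds give 6 π electrons. Since 6 = 4n+2 (n=1), ring A is aromatic (pyridine).
Ring B has only sp³ atoms, so it is not fully conjugated — not aromatic (cyclohexane ring).
Ring C has only sp³ atoms, so it is not fully conjugated — not aromatic (cyclohexane ring).
Ring D is fully conjugated (every ring atom contributes a p orbital); 2 ring double bonds (4 π electrons) plus a heteroatom lone pair (2) give 6 π electrons. That satisfies 4n+2 with n=1, so ring D is aromatic (imidazole).
Aromatic: A, D. Total: 2.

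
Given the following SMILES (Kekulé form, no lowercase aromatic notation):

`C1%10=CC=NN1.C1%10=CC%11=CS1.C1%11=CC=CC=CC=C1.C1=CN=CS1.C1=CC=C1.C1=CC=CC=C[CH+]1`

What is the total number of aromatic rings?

The SMILES encodes a five-membered ring with two adjacent nitrogens (one bearing H, one in a double bond) and two double bonds; a five-membered ring of four carbons and one sulfur, with two C=C double bonds; an eight-membered carbon ring with four alternating C=C double bonds; a five-membered ring with a sulfur at position 1 and a nitrogen at position 3 (in a C=N bond), with two double bonds; a four-membered carbon ring with two alternating C=C double bonds; a seven-membered all-carbon ring bearing a positive charge on one carbon, with three C=C double bonds.
The 5-membered ring with two adjacent nitrogens (one N–H, one =N–) is fully conjugated (every ring atom contributes a p orbital); 2 ring double bonds (4 π electrons) plus a heteroatom lone pair (2) give 6 π electrons. That satisfies 4n+2 with n=1, so it is aromatic (pyrazole).
The 5-membered ring with one sulfur has a continuous p-orbital overlap around the ring; 2 ring double bonds (4 π electrons) plus a heteroatom lone pair (2) give 6 π electrons. Since 6 = 4n+2 (n=1), it is aromatic (thiophene).
The 8-membered ring has only sp² ring atoms; a planar conformation would have a fully conjugated π system of 8 electrons. But 8 = 4(2), which is 4n not 4n+2, so it is not aromatic (cyclooctatetraene) — cyclooctatetraene distorts into a non-planar tub to avoid antiaromaticity.
The 5-membered ring with one sulfur and one =N– is planar and fully conjugated; 2 ring double bonds (4 π electrons) plus a heteroatom lone pair (2) give 6 π electrons. Since 6 = 4n+2 (n=1), it is aromatic (thiazole).
The 4-membered ring has only sp² ring atoms; a planar conformation would have a fully conjugated π system of 4 electrons. But 4 = 4(1), which is 4n not 4n+2, so it is not aromatic (cyclobutadiene) — cyclobutadiene is antiaromatic and distorts to a rectangle.
The 7-membered ring has a continuous p-orbital overlap around the ring; 3 ring double bonds (6 π electrons) plus the carbocation's empty p orbital (0, but keeps the ring conjugated) give 6 π electrons. Since 6 = 4n+2 (n=1), it is aromatic (tropylium cation).
4 of the 6 rings are aromatic. Total: 4.

4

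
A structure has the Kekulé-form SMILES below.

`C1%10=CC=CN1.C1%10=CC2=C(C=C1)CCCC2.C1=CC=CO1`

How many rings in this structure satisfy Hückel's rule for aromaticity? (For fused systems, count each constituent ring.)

The SMILES encodes a five-membered ring of four carbons and one nitrogen bearing a hydrogen, with two C=C double bonds; a six-membered carbon ring with three alternating C=C double bonds, fused to a saturated six-membered carbon ring; a five-membered ring of four carbons and one oxygen, with two C=C double bonds.
The 5-membered ring with one N–H is planar and fully conjugated; 2 ring double bonds (4 π electrons) plus a heteroatom lone pair (2) give 6 π electrons. Since 6 = 4n+2 (n=1), it is aromatic (pyrrole).
The 6-membered ring has a continuous p-orbital overlap around the ring; 3 ring double bonds give 6 π electrons. Since 6 = 4n+2 (n=1), it is aromatic (benzene ring).
The second 6-membered ring has four sp³ carbons, so it is not fully conjugated — not aromatic (cyclohexane ring).
The 5-membered ring with one oxygen is planar and fully conjugated; 2 ring double bonds (4 π electrons) plus a heteroatom lone pair (2) give 6 π electrons. 6 = 4(1)+2, so it is aromatic (furan).
3 of the 4 rings are aromatic. Total: 3.

3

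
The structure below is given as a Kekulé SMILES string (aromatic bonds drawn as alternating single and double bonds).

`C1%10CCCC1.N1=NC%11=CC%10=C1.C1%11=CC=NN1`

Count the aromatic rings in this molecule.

2

The SMILES encodes a five-membered saturated carbon ring; a six-membered ring with two adjacent nitrogens and three alternating double bonds; a five-membered ring with two adjacent nitrogens (one bearing H, one in a double bond) and two double bonds.
The 5-membered ring has only sp³ atoms, so it is not fully conjugated — not aromatic (cyclopentane).
The 6-membered ring with two nitrogens (1,2) has a continuous p-orbital overlap around the ring; 3 ring double bonds give 6 π electrons. That satisfies 4n+2 with n=1, so it is aromatic (pyridazine).
The 5-membered ring with two adjacent nitrogens (one N–H, one =N–) is fully conjugated (every ring atom contributes a p orbital); 2 ring double bonds (4 π electrons) plus a heteroatom lone pair (2) give 6 π electrons. That satisfies 4n+2 with n=1, so it is aromatic (pyrazole).
2 of the 3 rings are aromatic. Total: 2.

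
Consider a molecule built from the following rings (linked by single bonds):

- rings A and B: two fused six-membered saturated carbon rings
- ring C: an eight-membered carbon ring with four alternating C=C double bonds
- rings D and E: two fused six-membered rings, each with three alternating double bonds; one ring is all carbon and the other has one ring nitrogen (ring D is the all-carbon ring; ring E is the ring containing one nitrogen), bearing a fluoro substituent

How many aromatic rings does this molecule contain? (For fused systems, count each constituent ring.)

2

Ring A has only sp³ atoms, so it is not fully conjugated — not aromatic (cyclohexane ring).
Ring B has only sp³ atoms, so it is not fully conjugated — not aromatic (cyclohexane ring).
Ring C has only sp² ring atoms; a planar conformation would have a fully conjugated π system of 8 electrons. But 8 = 4(2), which is 4n not 4n+2, so ring C is not aromatic (cyclooctatetraene) — cyclooctatetraene distorts into a non-planar tub to avoid antiaromaticity.
Rings D and E form a fused bicyclic system (with one nitrogen) with 10 sp² atoms and 10 π electrons from ring double bonds. 10 = 4(2)+2, so the system is aromatic and both rings count as aromatic (quinoline).
Aromatic: D, E. Total: 2.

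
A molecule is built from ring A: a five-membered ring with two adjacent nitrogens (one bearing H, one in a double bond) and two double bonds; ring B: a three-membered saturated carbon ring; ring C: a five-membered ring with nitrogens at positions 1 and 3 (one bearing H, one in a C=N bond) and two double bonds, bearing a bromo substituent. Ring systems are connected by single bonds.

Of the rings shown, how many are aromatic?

2

Ring A has a continuous p-orbital overlap around the ring; 2 ring double bonds (4 π electrons) plus a heteroatom lone pair (2) give 6 π electrons. Since 6 = 4n+2 (n=1), ring A is aromatic (pyrazole).
Ring B has only sp³ atoms, so it is not fully conjugated — not aromatic (cyclopropane).
Ring C has a continuous p-orbital overlap around the ring; 2 ring double bonds (4 π electrons) plus a heteroatom lone pair (2) give 6 π electrons. That satisfies 4n+2 with n=1, so ring C is aromatic (imidazole).
Aromatic: A, C. Total: 2.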